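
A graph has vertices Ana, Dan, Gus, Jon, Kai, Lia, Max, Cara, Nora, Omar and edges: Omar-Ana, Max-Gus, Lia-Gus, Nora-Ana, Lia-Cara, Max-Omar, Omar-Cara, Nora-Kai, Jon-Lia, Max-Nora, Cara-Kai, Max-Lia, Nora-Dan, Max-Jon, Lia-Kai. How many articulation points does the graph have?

1

Removing Nora increases the component count from 1 to 2, so Nora is a cut vertex.
By contrast removing Max leaves 1 component; it is not a cut vertex. No other vertex is a cut vertex either.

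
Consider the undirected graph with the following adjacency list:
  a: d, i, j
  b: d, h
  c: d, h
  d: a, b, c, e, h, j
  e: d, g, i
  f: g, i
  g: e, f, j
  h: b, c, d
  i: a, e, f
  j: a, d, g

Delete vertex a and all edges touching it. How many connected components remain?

1

With a gone, the remaining components are: {b, c, d, e, f, g, h, i, j}.
That is 1 component.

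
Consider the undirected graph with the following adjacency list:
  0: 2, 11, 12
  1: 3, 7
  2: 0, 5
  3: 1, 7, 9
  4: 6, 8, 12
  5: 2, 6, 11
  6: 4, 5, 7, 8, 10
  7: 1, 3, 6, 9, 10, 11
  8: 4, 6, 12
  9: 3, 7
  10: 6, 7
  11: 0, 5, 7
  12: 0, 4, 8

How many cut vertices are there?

Removing 7 increases the component count from 1 to 2, so 7 is a cut vertex.
By contrast removing 0 leaves 1 component; it is not a cut vertex. No other vertex is a cut vertex either.

1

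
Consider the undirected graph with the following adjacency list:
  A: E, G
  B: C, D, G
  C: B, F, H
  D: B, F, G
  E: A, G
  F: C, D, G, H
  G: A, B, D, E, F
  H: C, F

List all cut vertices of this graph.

G

Removing G increases the component count from 1 to 2, so G is a cut vertex.
By contrast removing H leaves 1 component; it is not a cut vertex. No other vertex is a cut vertex either.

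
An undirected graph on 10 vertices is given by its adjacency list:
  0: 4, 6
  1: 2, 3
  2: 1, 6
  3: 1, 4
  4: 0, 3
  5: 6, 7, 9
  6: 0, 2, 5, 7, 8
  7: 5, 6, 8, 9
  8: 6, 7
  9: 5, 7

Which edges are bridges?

The edges on the cycle 6-5-9-7-6 are not bridges since each lies on that cycle.
Every edge lies on some cycle, so there are no bridges.

none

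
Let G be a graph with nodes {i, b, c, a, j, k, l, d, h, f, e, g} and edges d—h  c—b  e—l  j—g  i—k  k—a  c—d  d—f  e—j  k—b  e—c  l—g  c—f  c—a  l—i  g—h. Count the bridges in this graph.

The edges on the cycle e-l-i-k-a-c-e are not bridges since each lies on that cycle.
Every edge lies on some cycle, so there are no bridges.

0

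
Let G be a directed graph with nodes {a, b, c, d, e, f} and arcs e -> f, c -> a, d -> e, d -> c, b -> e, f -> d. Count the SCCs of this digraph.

{d, e, f} are all mutually reachable — one SCC of size 3.
{a} is an SCC by itself.
{b} is an SCC by itself.
{c} is an SCC by itself.
That gives 4 strongly connected components.

4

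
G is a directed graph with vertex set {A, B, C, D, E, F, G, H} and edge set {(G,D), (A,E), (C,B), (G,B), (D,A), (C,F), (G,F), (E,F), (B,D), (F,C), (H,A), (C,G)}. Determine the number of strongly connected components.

2

{A, B, C, D, E, F, G} are all mutually reachable — one SCC of size 7.
{H} is an SCC by itself.
That gives 2 strongly connected components.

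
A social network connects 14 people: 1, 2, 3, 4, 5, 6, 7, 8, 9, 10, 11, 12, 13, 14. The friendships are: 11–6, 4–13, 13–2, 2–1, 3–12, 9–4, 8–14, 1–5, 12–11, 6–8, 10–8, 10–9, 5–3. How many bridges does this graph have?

The edges on the cycle 10-9-4-13-2-1-5-3-12-11-6-8-10 are not bridges since each lies on that cycle.
But removing 8–14 disconnects 8 from 14 — this is a bridge.

1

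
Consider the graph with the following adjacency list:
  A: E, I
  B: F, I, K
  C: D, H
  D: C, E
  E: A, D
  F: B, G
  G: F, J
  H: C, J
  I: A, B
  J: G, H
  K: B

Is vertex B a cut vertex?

Yes

Deleting B raises the number of components from 1 to 2, so B is a cut vertex.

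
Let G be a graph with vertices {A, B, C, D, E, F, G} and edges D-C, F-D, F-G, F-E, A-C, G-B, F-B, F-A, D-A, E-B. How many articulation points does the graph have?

1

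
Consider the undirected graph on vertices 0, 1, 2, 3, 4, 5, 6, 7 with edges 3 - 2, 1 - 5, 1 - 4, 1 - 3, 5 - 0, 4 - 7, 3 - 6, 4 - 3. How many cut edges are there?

5

The edges on the cycle 1-4-3-1 are not bridges since each lies on that cycle.
But removing 4 - 7 disconnects 4 from 7; removing 3 - 2 disconnects 3 from 2; removing 3 - 6 disconnects 3 from 6; removing 5 - 0 disconnects 5 from 0 — these are bridges.
In total 5 edges are bridges.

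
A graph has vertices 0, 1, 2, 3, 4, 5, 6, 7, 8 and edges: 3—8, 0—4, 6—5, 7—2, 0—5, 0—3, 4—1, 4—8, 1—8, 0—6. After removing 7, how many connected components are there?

With 7 gone, the remaining components are: {2}; {0, 1, 3, 4, 5, 6, 8}.
That is 2 components.

2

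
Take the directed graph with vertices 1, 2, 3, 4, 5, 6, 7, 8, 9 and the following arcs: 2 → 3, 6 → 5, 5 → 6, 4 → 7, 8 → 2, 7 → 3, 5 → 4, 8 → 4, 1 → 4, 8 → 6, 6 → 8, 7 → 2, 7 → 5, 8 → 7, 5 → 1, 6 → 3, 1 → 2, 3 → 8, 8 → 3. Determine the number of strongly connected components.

{1, 2, 3, 4, 5, 6, 7, 8} are all mutually reachable — one SCC of size 8.
{9} is an SCC by itself.
That gives 2 strongly connected components.

2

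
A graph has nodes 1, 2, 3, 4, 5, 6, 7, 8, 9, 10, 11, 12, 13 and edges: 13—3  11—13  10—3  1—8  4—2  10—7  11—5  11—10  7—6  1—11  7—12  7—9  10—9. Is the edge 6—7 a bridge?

Removing 6—7 leaves no path between 6 and 7: the component count goes from 2 to 3. So it is a bridge.

Yes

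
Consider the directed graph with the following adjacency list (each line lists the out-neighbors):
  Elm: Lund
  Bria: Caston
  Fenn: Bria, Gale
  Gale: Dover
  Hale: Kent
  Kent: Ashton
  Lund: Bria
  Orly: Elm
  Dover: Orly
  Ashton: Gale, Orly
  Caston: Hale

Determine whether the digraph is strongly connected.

There is no directed path from Caston to Fenn, so the graph is not strongly connected.

No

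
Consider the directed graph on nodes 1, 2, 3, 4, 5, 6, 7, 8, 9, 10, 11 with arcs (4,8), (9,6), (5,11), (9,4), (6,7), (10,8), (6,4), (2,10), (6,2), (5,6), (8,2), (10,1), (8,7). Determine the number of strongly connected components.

{2, 8, 10} are all mutually reachable — one SCC of size 3.
{5} is an SCC by itself.
{4} is an SCC by itself.
{3} is an SCC by itself.
{11} is an SCC by itself.
(and 4 more singleton SCCs)
That gives 9 strongly connected components.

9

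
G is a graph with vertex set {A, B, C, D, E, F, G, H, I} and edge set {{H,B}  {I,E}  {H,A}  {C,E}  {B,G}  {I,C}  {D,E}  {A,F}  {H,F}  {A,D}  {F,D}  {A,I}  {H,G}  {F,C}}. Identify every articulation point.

Removing H increases the component count from 1 to 2, so H is a cut vertex.
By contrast removing I leaves 1 component; it is not a cut vertex. No other vertex is a cut vertex either.

H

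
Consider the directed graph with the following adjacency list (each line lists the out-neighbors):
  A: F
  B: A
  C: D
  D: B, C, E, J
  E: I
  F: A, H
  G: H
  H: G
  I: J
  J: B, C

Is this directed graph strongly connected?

There is no directed path from A to D, so the graph is not strongly connected.

No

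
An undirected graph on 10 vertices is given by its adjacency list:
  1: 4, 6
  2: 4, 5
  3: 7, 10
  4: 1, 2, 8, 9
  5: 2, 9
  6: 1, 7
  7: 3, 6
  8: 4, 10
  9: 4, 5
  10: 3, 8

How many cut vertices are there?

Removing 4 increases the component count from 1 to 2, so 4 is a cut vertex.
By contrast removing 8 leaves 1 component; it is not a cut vertex. No other vertex is a cut vertex either.

1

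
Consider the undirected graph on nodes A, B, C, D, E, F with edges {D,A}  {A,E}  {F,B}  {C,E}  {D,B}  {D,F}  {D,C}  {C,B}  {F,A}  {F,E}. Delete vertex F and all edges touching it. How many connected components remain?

With F gone, the remaining components are: {A, B, C, D, E}.
That is 1 component.

1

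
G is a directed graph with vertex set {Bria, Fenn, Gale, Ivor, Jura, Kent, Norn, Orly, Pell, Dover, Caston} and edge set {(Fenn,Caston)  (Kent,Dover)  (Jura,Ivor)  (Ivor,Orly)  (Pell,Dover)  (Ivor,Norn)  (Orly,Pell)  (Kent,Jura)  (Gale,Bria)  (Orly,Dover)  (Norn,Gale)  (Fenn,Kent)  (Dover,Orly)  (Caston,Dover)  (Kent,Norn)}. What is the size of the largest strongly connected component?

{Orly, Pell, Dover} are all mutually reachable — one SCC of size 3.
{Bria} is an SCC by itself.
{Fenn} is an SCC by itself.
{Norn} is an SCC by itself.
{Jura} is an SCC by itself.
(and 4 more singleton SCCs)
The largest has 3 vertices.

3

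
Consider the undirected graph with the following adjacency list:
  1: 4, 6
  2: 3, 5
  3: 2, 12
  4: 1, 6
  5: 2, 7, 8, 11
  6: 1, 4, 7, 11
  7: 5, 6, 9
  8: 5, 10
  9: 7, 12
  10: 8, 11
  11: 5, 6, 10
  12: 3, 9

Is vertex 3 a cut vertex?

Deleting 3 leaves 1 component (was 1) (its neighbors 2, 12 remain connected to each other), so 3 is not a cut vertex.

No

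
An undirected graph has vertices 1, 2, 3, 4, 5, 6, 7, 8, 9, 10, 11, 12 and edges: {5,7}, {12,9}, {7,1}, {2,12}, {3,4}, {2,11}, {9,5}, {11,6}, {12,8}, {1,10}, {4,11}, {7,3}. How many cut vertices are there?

4

Removing 1 increases the component count from 1 to 2, so 1 is a cut vertex.
Removing 7 increases the component count from 1 to 2, so 7 is a cut vertex.
Removing 11 increases the component count from 1 to 2, so 11 is a cut vertex.
Likewise 12 is a cut vertex.
By contrast removing 5 leaves 1 component; it is not a cut vertex. No other vertex is a cut vertex either.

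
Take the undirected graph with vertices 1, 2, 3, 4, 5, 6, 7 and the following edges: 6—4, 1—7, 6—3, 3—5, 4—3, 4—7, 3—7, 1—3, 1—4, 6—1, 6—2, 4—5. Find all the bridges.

2-6

The edges on the cycle 6-1-3-4-6 are not bridges since each lies on that cycle.
But removing 2—6 disconnects 2 from 6 — this is a bridge.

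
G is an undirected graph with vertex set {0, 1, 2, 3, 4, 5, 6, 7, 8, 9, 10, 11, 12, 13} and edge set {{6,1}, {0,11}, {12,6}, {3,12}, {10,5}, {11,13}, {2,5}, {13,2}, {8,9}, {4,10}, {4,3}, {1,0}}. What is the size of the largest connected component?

7 is isolated — a component by itself.
Starting from 8 we can reach 8, 9. That is one component of size 2.
Starting from 0 we can reach 0, 1, 2, 3, 4, 5, 6, 10, 11, 12, 13. That is one component of size 11.
The largest has 11 vertices.

11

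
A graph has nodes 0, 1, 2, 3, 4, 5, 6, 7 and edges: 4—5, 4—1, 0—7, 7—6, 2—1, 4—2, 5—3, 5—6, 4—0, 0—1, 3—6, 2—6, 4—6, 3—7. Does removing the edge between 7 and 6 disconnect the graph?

No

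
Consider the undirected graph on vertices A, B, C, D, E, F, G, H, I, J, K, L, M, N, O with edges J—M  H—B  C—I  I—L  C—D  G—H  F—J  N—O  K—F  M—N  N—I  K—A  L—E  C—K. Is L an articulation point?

Yes

Deleting L raises the number of components from 2 to 3, so L is a cut vertex.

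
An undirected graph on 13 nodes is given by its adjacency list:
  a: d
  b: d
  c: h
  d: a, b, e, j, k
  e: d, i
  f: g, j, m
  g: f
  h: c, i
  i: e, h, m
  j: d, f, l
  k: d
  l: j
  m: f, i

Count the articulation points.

Removing d increases the component count from 1 to 4, so d is a cut vertex.
Removing f increases the component count from 1 to 2, so f is a cut vertex.
Removing h increases the component count from 1 to 2, so h is a cut vertex.
Likewise i, j are cut vertices.
By contrast removing l leaves 1 component; it is not a cut vertex. No other vertex is a cut vertex either.

5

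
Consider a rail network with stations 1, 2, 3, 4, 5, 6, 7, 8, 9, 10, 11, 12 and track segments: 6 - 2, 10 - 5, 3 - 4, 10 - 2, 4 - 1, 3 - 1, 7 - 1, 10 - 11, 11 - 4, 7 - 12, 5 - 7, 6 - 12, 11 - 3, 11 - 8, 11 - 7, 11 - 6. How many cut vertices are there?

1

Removing 11 increases the component count from 2 to 3, so 11 is a cut vertex.
By contrast removing 6 leaves 2 components; it is not a cut vertex. No other vertex is a cut vertex either.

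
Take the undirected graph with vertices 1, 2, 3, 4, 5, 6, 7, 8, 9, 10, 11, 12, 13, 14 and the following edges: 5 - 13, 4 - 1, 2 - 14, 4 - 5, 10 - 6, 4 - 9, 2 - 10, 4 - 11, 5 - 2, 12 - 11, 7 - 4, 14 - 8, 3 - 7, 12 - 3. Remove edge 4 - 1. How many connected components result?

2

Before removal there is 1 component.
4 - 1 is a bridge — removing it separates 4's side from 1's side.
After removal: 2 components.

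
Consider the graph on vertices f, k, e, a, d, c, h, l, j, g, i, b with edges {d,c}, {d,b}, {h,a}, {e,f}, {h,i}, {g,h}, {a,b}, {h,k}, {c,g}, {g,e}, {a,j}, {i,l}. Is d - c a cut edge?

No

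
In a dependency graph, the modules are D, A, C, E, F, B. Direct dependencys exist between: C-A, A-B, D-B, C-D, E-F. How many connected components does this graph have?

Starting from E we can reach E, F. That is one component of size 2.
Starting from A we can reach A, B, C, D. That is one component of size 4.
Total: 2 components.

2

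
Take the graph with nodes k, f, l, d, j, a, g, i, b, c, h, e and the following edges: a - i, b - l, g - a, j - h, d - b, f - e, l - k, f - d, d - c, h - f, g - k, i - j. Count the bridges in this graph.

2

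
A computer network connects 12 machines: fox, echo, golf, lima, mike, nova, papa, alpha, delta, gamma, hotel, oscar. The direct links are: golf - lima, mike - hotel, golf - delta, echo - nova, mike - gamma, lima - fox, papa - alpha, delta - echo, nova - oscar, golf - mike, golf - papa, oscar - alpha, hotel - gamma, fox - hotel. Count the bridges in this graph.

The edges on the cycle golf-lima-fox-hotel-gamma-mike-golf are not bridges since each lies on that cycle.
Every edge lies on some cycle, so there are no bridges.

0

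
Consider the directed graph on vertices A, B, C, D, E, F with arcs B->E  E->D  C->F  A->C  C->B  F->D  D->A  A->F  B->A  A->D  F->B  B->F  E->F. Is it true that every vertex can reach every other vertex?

From C we can reach every vertex (A, B, C, D, E, F), and every vertex can reach C (A, B, C, D, E, F). So the whole graph is one strongly connected component.

Yes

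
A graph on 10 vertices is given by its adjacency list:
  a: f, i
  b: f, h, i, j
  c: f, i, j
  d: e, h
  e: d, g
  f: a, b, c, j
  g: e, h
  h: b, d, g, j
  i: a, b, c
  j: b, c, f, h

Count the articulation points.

1

Removing h increases the component count from 1 to 2, so h is a cut vertex.
By contrast removing a leaves 1 component; it is not a cut vertex. No other vertex is a cut vertex either.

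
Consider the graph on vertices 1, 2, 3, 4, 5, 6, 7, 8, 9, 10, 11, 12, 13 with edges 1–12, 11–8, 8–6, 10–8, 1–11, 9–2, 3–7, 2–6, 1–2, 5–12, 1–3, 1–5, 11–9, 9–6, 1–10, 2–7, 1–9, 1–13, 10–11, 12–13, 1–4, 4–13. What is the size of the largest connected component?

13

Starting from 1 we can reach 1, 2, 3, 4, 5, 6, 7, 8, 9, 10, 11, 12, 13. That is one component of size 13.
The largest has 13 vertices.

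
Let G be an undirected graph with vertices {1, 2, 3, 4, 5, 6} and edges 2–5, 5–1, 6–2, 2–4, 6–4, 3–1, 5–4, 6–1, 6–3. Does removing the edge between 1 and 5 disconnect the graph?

After removing 1–5, the path 1-6-2-5 still connects them, so the edge is not a bridge.

No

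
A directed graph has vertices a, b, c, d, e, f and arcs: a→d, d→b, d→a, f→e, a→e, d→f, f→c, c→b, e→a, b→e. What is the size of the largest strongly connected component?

6

{a, b, c, d, e, f} are all mutually reachable — one SCC of size 6.
The largest has 6 vertices.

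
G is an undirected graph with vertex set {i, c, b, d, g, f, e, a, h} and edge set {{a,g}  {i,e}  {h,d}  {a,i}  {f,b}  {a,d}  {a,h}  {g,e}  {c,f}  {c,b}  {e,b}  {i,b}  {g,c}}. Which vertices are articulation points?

Removing a increases the component count from 1 to 2, so a is a cut vertex.
By contrast removing c leaves 1 component; it is not a cut vertex. No other vertex is a cut vertex either.

a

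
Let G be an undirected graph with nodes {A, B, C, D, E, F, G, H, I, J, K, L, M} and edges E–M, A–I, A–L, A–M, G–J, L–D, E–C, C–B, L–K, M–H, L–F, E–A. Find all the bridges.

The edges on the cycle E-A-M-E are not bridges since each lies on that cycle.
But removing A–L disconnects A from L; removing L–K disconnects L from K; removing M–H disconnects M from H; removing G–J disconnects G from J — these are bridges.
In total 9 edges are bridges.

A-I, A-L, B-C, C-E, D-L, F-L, G-J, H-M, K-L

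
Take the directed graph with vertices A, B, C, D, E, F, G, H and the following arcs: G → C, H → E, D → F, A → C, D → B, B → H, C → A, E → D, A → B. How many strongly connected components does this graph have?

4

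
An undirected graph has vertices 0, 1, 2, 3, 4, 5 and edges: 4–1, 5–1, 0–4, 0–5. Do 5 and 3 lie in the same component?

No

The component containing 5 is {0, 1, 4, 5}, and 3 is not in it.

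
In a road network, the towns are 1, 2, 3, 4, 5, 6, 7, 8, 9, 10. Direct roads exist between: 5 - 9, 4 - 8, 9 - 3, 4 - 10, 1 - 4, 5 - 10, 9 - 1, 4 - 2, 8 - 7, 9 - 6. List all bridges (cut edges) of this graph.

The edges on the cycle 5-9-1-4-10-5 are not bridges since each lies on that cycle.
But removing 7 - 8 disconnects 7 from 8; removing 9 - 6 disconnects 9 from 6; removing 4 - 8 disconnects 4 from 8; removing 2 - 4 disconnects 2 from 4 — these are bridges.
In total 5 edges are bridges.

2-4, 3-9, 4-8, 6-9, 7-8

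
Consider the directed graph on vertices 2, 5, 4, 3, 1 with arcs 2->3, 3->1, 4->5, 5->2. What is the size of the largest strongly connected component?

{4} is an SCC by itself.
{1} is an SCC by itself.
{2} is an SCC by itself.
{5} is an SCC by itself.
{3} is an SCC by itself.
The largest has 1 vertex.

1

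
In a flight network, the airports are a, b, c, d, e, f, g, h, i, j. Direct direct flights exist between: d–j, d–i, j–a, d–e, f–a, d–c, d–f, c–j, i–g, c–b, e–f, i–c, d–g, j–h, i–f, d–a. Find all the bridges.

The edges on the cycle d-i-c-d are not bridges since each lies on that cycle.
But removing b–c disconnects b from c; removing h–j disconnects h from j — these are bridges.

b-c, h-j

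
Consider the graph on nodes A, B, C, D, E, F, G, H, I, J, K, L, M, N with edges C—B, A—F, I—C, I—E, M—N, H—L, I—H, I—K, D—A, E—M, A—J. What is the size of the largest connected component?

9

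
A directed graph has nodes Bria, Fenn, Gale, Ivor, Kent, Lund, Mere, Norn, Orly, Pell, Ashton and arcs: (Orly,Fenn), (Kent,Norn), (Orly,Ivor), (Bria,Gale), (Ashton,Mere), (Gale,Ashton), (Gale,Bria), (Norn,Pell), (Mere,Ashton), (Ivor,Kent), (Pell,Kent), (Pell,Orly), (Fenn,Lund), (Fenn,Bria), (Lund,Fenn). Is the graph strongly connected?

There is no directed path from Ashton to Ivor, so the graph is not strongly connected.

No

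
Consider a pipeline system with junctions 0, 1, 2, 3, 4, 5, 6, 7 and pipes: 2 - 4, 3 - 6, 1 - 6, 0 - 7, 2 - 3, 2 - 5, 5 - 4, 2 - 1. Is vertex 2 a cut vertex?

Yes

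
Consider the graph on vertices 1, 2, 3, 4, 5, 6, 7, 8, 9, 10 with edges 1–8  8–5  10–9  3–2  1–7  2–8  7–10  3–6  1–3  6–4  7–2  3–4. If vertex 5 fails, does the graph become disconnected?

No

Deleting 5 leaves 1 component (was 1), so 5 is not a cut vertex.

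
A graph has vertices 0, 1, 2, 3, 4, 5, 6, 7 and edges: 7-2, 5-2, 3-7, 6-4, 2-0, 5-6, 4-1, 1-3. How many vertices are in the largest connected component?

Starting from 0 we can reach 0, 1, 2, 3, 4, 5, 6, 7. That is one component of size 8.
The largest has 8 vertices.

8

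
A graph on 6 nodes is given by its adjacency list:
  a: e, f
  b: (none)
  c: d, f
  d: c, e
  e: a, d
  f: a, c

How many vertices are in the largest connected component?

b is isolated — a component by itself.
Starting from a we can reach a, c, d, e, f. That is one component of size 5.
The largest has 5 vertices.

5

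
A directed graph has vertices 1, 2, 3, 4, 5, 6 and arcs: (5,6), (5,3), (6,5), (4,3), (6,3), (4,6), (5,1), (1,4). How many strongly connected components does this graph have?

{1, 4, 5, 6} are all mutually reachable — one SCC of size 4.
{3} is an SCC by itself.
{2} is an SCC by itself.
That gives 3 strongly connected components.

3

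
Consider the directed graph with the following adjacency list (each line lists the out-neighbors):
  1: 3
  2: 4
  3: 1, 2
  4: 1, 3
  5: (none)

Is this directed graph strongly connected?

No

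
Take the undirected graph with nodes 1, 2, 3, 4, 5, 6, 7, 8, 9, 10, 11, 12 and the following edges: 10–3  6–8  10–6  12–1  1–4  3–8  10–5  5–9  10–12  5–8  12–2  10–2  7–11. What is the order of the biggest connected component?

10

Starting from 7 we can reach 7, 11. That is one component of size 2.
Starting from 1 we can reach 1, 2, 3, 4, 5, 6, 8, 9, 10, 12. That is one component of size 10.
The largest has 10 vertices.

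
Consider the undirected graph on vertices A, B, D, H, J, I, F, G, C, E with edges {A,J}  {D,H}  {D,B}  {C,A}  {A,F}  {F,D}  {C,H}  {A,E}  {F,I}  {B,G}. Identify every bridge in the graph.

The edges on the cycle C-A-F-D-H-C are not bridges since each lies on that cycle.
But removing B—G disconnects B from G; removing B—D disconnects B from D; removing A—E disconnects A from E; removing A—J disconnects A from J — these are bridges.
In total 5 edges are bridges.

A-E, A-J, B-D, B-G, F-I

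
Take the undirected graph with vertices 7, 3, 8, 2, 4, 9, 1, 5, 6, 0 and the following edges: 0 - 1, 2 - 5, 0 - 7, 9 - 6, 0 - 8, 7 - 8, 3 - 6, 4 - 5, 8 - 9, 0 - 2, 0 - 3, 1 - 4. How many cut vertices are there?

1

Removing 0 increases the component count from 1 to 2, so 0 is a cut vertex.
By contrast removing 2 leaves 1 component; it is not a cut vertex. No other vertex is a cut vertex either.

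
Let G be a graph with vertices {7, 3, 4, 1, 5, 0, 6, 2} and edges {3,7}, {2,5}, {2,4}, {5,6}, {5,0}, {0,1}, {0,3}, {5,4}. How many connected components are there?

Starting from 0 we can reach 0, 1, 2, 3, 4, 5, 6, 7. That is one component of size 8.
Total: 1 component.

1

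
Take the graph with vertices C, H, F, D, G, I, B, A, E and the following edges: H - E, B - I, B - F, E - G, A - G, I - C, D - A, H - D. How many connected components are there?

2

Starting from B we can reach B, C, F, I. That is one component of size 4.
Starting from A we can reach A, D, E, G, H. That is one component of size 5.
Total: 2 components.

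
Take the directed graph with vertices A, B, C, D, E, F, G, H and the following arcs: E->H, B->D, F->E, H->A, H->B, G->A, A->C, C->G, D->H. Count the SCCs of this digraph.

{A, C, G} are all mutually reachable — one SCC of size 3.
{B, D, H} are all mutually reachable — one SCC of size 3.
{E} is an SCC by itself.
{F} is an SCC by itself.
That gives 4 strongly connected components.

4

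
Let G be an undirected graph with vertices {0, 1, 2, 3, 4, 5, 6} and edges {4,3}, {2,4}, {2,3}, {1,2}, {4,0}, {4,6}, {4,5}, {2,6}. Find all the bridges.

0-4, 1-2, 4-5

The edges on the cycle 2-4-3-2 are not bridges since each lies on that cycle.
But removing 1 - 2 disconnects 1 from 2; removing 0 - 4 disconnects 0 from 4; removing 4 - 5 disconnects 4 from 5 — these are bridges.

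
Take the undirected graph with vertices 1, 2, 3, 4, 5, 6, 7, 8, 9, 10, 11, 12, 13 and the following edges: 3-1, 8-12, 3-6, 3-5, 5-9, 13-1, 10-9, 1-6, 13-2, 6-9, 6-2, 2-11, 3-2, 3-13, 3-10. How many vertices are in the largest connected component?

9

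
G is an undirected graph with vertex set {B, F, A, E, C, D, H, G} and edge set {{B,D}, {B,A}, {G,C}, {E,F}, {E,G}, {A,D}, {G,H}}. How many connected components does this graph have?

2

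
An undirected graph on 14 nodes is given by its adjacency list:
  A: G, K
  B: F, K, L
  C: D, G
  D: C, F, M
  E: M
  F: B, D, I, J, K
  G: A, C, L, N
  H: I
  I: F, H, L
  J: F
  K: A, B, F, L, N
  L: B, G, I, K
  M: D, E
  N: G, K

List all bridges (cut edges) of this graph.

The edges on the cycle L-K-B-L are not bridges since each lies on that cycle.
But removing H-I disconnects H from I; removing M-D disconnects M from D; removing F-J disconnects F from J; removing M-E disconnects M from E — these are bridges.

D-M, E-M, F-J, H-I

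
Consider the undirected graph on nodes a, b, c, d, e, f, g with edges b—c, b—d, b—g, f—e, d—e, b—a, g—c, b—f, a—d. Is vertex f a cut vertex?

Deleting f leaves 1 component (was 1) (its neighbors b, e remain connected to each other), so f is not a cut vertex.

No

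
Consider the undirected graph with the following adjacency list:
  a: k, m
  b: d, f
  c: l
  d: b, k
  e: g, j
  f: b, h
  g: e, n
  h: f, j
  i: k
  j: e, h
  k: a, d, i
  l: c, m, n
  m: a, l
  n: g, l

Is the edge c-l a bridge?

Yes

Removing c-l leaves no path between c and l: the component count goes from 1 to 2. So it is a bridge.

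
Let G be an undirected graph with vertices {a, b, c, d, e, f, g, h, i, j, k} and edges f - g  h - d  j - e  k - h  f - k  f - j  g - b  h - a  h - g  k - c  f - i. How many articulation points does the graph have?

Removing f increases the component count from 1 to 3, so f is a cut vertex.
Removing g increases the component count from 1 to 2, so g is a cut vertex.
Removing h increases the component count from 1 to 3, so h is a cut vertex.
Likewise j, k are cut vertices.
By contrast removing i leaves 1 component; it is not a cut vertex. No other vertex is a cut vertex either.

5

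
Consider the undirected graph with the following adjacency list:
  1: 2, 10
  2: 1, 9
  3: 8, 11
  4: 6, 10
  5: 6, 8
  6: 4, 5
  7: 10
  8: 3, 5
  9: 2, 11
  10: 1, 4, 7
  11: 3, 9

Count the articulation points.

Removing 10 increases the component count from 1 to 2, so 10 is a cut vertex.
By contrast removing 11 leaves 1 component; it is not a cut vertex. No other vertex is a cut vertex either.

1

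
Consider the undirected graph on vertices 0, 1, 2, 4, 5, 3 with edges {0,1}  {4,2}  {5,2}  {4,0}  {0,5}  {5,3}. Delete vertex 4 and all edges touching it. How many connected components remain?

1

With 4 gone, the remaining components are: {0, 1, 2, 3, 5}.
That is 1 component.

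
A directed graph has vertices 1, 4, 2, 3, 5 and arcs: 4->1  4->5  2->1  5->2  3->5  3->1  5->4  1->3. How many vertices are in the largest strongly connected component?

5

{1, 2, 3, 4, 5} are all mutually reachable — one SCC of size 5.
The largest has 5 vertices.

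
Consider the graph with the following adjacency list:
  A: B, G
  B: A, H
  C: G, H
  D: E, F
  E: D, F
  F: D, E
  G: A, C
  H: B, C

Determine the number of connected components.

Starting from D we can reach D, E, F. That is one component of size 3.
Starting from A we can reach A, B, C, G, H. That is one component of size 5.
Total: 2 components.

2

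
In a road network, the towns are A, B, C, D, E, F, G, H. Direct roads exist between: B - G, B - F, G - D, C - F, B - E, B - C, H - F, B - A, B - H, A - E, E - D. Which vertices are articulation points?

B

Removing B increases the component count from 1 to 2, so B is a cut vertex.
By contrast removing E leaves 1 component; it is not a cut vertex. No other vertex is a cut vertex either.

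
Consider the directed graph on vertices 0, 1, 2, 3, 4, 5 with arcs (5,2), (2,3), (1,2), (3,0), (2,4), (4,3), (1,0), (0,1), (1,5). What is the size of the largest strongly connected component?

6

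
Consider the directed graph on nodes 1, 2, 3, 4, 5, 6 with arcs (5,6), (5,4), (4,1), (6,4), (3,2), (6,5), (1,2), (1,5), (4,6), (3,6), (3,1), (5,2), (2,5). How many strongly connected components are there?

2

{1, 2, 4, 5, 6} are all mutually reachable — one SCC of size 5.
{3} is an SCC by itself.
That gives 2 strongly connected components.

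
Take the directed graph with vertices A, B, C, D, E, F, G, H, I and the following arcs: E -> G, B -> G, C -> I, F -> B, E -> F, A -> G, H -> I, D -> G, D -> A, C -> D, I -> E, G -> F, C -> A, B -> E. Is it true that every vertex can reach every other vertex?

There is no directed path from H to A, so the graph is not strongly connected.

No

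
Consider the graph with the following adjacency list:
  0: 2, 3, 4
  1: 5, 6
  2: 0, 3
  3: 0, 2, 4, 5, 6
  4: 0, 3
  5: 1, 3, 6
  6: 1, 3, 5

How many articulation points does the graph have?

1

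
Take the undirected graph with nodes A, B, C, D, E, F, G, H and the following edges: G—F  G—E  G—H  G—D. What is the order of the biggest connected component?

5

B is isolated — a component by itself.
A is isolated — a component by itself.
C is isolated — a component by itself.
Starting from D we can reach D, E, F, G, H. That is one component of size 5.
The largest has 5 vertices.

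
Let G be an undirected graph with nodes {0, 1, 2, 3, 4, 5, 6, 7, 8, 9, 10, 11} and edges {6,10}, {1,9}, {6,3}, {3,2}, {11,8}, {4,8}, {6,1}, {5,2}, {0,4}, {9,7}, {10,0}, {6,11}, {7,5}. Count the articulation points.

Removing 6 increases the component count from 1 to 2, so 6 is a cut vertex.
By contrast removing 1 leaves 1 component; it is not a cut vertex. No other vertex is a cut vertex either.

1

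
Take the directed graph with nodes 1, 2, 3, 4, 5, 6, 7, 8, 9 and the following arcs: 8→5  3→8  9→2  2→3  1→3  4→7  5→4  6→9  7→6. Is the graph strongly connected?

No

There is no directed path from 8 to 1, so the graph is not strongly connected.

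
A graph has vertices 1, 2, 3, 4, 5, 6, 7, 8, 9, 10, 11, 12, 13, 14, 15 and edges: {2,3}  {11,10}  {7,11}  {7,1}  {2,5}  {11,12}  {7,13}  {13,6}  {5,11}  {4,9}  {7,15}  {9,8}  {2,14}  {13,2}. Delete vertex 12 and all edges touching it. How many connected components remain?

With 12 gone, the remaining components are: {4, 8, 9}; {1, 2, 3, 5, 6, 7, 10, 11, 13, 14, 15}.
That is 2 components.

2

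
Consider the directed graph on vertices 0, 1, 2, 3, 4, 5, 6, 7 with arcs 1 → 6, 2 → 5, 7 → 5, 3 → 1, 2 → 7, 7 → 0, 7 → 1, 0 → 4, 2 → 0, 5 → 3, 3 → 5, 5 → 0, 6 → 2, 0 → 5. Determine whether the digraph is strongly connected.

No

There is no directed path from 4 to 3, so the graph is not strongly connected.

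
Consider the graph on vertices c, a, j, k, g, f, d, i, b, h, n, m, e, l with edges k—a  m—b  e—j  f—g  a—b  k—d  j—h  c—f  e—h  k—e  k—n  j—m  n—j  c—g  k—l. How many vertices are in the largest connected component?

10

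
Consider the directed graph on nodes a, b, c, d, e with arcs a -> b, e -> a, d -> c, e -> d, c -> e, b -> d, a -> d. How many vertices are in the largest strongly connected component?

5

{a, b, c, d, e} are all mutually reachable — one SCC of size 5.
The largest has 5 vertices.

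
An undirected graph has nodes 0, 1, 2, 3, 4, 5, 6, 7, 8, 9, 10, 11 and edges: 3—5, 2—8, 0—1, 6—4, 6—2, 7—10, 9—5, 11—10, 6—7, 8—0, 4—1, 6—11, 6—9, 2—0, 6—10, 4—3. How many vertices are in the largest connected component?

Starting from 0 we can reach 0, 1, 2, 3, 4, 5, 6, 7, 8, 9, 10, 11. That is one component of size 12.
The largest has 12 vertices.

12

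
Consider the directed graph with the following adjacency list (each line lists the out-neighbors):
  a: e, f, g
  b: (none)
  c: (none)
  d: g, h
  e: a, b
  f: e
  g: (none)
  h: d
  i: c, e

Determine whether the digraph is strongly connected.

No

There is no directed path from e to c, so the graph is not strongly connected.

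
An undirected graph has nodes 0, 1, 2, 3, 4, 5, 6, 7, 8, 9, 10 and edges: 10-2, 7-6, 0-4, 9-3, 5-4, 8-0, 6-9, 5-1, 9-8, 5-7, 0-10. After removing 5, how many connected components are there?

2

With 5 gone, the remaining components are: {1}; {0, 2, 3, 4, 6, 7, 8, 9, 10}.
That is 2 components.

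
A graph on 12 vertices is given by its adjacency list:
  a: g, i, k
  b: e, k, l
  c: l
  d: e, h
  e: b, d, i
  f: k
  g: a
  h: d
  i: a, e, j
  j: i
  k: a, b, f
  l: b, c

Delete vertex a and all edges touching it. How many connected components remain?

2

With a gone, the remaining components are: {g}; {b, c, d, e, f, h, i, j, k, l}.
That is 2 components.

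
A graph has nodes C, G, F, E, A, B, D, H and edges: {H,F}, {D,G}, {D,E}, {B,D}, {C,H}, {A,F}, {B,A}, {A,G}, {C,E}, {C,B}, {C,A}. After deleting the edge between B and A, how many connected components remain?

1

B and A are still connected via B-C-A, so the component count stays at 1.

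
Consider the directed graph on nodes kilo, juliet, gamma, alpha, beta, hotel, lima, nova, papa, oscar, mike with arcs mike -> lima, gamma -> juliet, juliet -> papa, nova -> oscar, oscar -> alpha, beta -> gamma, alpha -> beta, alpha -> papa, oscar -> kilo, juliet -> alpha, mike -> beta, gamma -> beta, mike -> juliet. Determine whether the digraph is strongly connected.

There is no directed path from beta to nova, so the graph is not strongly connected.

No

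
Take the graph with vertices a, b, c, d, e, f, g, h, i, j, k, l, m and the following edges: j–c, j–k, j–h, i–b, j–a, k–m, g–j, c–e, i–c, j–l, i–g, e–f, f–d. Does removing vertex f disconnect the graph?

Deleting f raises the number of components from 1 to 2, so f is a cut vertex.

Yes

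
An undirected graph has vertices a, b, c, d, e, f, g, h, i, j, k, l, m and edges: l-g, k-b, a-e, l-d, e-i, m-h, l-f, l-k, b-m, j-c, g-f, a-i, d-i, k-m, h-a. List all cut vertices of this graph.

l

Removing l increases the component count from 2 to 3, so l is a cut vertex.
By contrast removing j leaves 2 components; it is not a cut vertex. No other vertex is a cut vertex either.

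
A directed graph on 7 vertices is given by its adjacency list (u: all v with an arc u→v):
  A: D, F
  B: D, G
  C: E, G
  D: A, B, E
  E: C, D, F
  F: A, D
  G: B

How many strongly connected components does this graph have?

{A, B, C, D, E, F, G} are all mutually reachable — one SCC of size 7.
That gives 1 strongly connected component.

1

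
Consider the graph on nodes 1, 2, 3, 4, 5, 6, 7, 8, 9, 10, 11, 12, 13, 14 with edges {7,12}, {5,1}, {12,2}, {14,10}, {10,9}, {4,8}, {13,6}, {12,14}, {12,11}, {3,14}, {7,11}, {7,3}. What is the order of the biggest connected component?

8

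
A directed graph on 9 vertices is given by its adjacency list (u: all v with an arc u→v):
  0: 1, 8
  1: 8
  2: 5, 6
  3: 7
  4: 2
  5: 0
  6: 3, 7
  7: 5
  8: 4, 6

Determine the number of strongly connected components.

1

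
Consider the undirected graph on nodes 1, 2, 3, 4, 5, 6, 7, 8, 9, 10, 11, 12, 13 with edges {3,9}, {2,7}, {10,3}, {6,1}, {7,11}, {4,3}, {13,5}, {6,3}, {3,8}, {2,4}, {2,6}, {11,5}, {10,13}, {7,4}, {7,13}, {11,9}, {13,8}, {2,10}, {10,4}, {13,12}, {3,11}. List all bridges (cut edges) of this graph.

1-6, 12-13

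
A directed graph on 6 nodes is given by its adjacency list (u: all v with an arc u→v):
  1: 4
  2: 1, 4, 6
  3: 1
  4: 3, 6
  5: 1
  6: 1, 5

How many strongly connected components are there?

2

{1, 3, 4, 5, 6} are all mutually reachable — one SCC of size 5.
{2} is an SCC by itself.
That gives 2 strongly connected components.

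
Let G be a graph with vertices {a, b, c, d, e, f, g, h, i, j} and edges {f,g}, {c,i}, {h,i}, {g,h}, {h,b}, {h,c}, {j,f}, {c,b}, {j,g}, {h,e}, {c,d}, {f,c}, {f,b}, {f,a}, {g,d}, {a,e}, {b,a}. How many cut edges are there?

The edges on the cycle h-c-i-h are not bridges since each lies on that cycle.
Every edge lies on some cycle, so there are no bridges.

0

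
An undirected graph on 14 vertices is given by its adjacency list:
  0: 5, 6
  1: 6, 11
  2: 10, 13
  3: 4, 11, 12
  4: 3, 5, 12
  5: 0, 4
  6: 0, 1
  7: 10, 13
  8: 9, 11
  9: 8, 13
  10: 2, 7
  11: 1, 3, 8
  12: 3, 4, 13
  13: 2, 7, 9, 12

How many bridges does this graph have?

0

The edges on the cycle 13-7-10-2-13 are not bridges since each lies on that cycle.
Every edge lies on some cycle, so there are no bridges.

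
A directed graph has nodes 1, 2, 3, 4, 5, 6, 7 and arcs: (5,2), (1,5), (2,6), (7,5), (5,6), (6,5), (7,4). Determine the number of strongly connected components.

{2, 5, 6} are all mutually reachable — one SCC of size 3.
{4} is an SCC by itself.
{1} is an SCC by itself.
{7} is an SCC by itself.
{3} is an SCC by itself.
That gives 5 strongly connected components.

5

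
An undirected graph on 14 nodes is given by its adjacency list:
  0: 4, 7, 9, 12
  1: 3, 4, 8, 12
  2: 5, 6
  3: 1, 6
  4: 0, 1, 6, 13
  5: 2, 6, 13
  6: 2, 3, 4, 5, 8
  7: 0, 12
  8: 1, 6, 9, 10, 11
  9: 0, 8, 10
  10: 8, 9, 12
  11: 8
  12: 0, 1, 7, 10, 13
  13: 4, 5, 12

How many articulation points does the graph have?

1

Removing 8 increases the component count from 1 to 2, so 8 is a cut vertex.
By contrast removing 3 leaves 1 component; it is not a cut vertex. No other vertex is a cut vertex either.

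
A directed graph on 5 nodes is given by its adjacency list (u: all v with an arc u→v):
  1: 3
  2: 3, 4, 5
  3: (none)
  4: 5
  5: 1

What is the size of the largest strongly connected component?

1

{5} is an SCC by itself.
{4} is an SCC by itself.
{2} is an SCC by itself.
{3} is an SCC by itself.
{1} is an SCC by itself.
The largest has 1 vertex.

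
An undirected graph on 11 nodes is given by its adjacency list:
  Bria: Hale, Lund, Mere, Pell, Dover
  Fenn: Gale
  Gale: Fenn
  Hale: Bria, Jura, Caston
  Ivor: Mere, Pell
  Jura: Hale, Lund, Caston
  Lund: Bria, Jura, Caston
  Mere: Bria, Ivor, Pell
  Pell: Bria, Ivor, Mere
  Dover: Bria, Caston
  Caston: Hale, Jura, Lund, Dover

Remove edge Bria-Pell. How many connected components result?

Bria and Pell are still connected via Bria-Mere-Pell, so the component count stays at 2.

2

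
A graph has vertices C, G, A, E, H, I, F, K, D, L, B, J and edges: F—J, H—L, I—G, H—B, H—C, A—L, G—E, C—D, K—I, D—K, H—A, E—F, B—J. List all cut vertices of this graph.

Removing H increases the component count from 1 to 2, so H is a cut vertex.
By contrast removing C leaves 1 component; it is not a cut vertex. No other vertex is a cut vertex either.

H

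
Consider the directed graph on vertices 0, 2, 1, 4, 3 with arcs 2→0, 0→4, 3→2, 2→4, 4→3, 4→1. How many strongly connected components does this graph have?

{0, 2, 3, 4} are all mutually reachable — one SCC of size 4.
{1} is an SCC by itself.
That gives 2 strongly connected components.

2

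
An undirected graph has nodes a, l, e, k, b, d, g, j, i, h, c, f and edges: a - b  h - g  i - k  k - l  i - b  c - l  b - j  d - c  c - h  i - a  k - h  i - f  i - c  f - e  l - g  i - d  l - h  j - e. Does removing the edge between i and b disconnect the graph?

No

After removing i - b, the path i-a-b still connects them, so the edge is not a bridge.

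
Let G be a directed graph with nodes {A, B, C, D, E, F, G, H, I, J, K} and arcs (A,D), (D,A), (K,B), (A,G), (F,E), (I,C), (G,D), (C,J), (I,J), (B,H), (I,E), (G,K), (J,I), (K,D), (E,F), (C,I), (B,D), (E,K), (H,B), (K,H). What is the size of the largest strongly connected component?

6

{A, B, D, G, H, K} are all mutually reachable — one SCC of size 6.
{C, I, J} are all mutually reachable — one SCC of size 3.
{E, F} are all mutually reachable — one SCC of size 2.
The largest has 6 vertices.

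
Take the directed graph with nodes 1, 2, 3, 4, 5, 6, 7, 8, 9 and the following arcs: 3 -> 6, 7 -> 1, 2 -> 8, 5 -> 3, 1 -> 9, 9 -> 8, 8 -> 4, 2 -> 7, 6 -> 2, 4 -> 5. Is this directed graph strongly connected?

From 6 we can reach every vertex (1, 2, 3, 4, 5, 6, 7, 8, 9), and every vertex can reach 6 (1, 2, 3, 4, 5, 6, 7, 8, 9). So the whole graph is one strongly connected component.

Yes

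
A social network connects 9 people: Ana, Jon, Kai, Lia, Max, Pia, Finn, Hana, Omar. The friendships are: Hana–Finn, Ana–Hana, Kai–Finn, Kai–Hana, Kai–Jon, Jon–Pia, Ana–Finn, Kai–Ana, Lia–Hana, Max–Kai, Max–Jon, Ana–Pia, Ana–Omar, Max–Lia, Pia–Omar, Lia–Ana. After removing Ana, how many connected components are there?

With Ana gone, the remaining components are: {Jon, Kai, Lia, Max, Pia, Finn, Hana, Omar}.
That is 1 component.

1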